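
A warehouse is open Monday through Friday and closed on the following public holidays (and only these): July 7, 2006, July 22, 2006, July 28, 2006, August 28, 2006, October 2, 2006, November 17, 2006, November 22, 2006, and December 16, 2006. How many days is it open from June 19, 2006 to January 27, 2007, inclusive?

154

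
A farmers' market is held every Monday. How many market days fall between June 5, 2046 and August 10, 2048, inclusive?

June 5, 2046 is a Tuesday.
That's 798 days from start to end, counting both.
798 = 7 × 114, so the span is exactly 114 full weeks.
Each full week contributes one Monday: 114 so far.

114 Mondays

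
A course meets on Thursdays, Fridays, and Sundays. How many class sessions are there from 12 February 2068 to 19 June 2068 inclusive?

12 February 2068 is a Sunday.
The range spans 129 days (inclusive of both endpoints).
129 = 7 × 18 + 3, so there are 18 full weeks plus 3 extra days.
Each full week contributes 3 days from the set (Thu, Fri, Sun): 18 × 3 = 54.
The 3 extra days are Sunday, Monday, Tuesday — 1 of them qualifies.
Total: 54 + 1 = 55.

55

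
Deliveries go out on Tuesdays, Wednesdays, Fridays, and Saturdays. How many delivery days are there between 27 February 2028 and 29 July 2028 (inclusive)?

88

27 February 2028 is a Sunday.
That's 154 days from start to end, counting both.
154 = 7 × 22, so the span is exactly 22 full weeks.
Each full week contributes 4 days from the set (Tue, Wed, Fri, Sat): 22 × 4 = 88.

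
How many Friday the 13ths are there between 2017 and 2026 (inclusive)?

18

Friday-the-13ths by year:
2017: Jan, Oct
2018: Apr, Jul
2019: Sep, Dec
2020: Mar, Nov
2021: Aug
2022: May
2023: Jan, Oct
2024: Sep, Dec
2025: Jun
2026: Feb, Mar, Nov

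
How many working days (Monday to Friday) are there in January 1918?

Jan 1, 1918 is a Tuesday.
The range spans 31 days (inclusive of both endpoints).
31 = 7 × 4 + 3, so there are 4 full weeks plus 3 extra days.
Each full week contributes 5 weekdays (Mon–Fri): 4 × 5 = 20.
The 3 extra days are Tue, Wed, Thu — 3 of them qualify.
Total: 20 + 3 = 23.

23 weekdays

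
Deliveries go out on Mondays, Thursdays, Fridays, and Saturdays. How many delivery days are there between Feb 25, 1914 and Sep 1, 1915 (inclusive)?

316

Feb 25, 1914 is a Wednesday.
The range spans 554 days (inclusive of both endpoints).
554 = 7 × 79 + 1, so there are 79 full weeks plus 1 extra day.
Each full week contributes 4 days from the set (Mon, Thu, Fri, Sat): 79 × 4 = 316.
The 1 extra day is Wednesday — none qualify.
Total: 316 + 0 = 316.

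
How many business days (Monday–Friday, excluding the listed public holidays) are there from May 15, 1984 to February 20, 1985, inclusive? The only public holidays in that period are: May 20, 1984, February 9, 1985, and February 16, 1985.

May 15, 1984 is a Tuesday.
From May 15, 1984 to February 20, 1985 is 282 days inclusive.
282 = 7 × 40 + 2, so there are 40 full weeks plus 2 extra days.
Each full week contributes 5 weekdays (Mon–Fri): 40 × 5 = 200.
The 2 extra days are Tue, Wed — 2 of them qualify.
Total: 200 + 2 = 202.
Holidays: May 20, 1984 (Sun); February 9, 1985 (Sat); February 16, 1985 (Sat).
None of the 3 holidays fall on a weekday, so nothing to subtract.
Business days: 202 − 0 = 202.

202 business days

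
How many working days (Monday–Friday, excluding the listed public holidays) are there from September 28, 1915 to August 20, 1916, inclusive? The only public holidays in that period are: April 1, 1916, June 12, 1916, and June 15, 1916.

September 28, 1915 is a Tuesday.
That's 328 days from start to end, counting both.
328 = 7 × 46 + 6, so there are 46 full weeks plus 6 extra days.
Each full week contributes 5 weekdays (Mon–Fri): 46 × 5 = 230.
The 6 extra days are Tue, Wed, Thu, Fri, Sat, Sun — 4 of them qualify.
Total: 230 + 4 = 234.
Holidays: April 1, 1916 (Sat); June 12, 1916 (Mon); June 15, 1916 (Thu).
2 of the 3 holidays fall on weekdays; the rest are weekends and were already excluded.
Business days: 234 − 2 = 232.

232 working days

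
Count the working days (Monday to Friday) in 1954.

1954-01-01 is a Friday.
The range spans 365 days (inclusive of both endpoints).
365 = 7 × 52 + 1, so there are 52 full weeks plus 1 extra day.
Each full week contributes 5 weekdays (Mon–Fri): 52 × 5 = 260.
The 1 extra day is Fri — 1 of them qualifies.
Total: 260 + 1 = 261.

261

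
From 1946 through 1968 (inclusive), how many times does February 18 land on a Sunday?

3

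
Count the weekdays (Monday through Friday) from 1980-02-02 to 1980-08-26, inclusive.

147

1980-02-02 is a Saturday.
The range spans 207 days (inclusive of both endpoints).
207 = 7 × 29 + 4, so there are 29 full weeks plus 4 extra days.
Each full week contributes 5 weekdays (Mon–Fri): 29 × 5 = 145.
The 4 extra days are Sat, Sun, Mon, Tue — 2 of them qualify.
Total: 145 + 2 = 147.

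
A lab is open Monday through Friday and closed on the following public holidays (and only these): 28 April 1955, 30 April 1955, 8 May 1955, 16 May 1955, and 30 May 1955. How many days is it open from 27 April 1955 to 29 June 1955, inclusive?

43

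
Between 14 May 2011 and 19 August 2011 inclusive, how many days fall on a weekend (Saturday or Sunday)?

14 May 2011 is a Saturday.
That's 98 days from start to end, counting both.
98 = 7 × 14, so the span is exactly 14 full weeks.
Each full week contributes 2 weekend days (Sat, Sun): 14 × 2 = 28.
Total: 28.

28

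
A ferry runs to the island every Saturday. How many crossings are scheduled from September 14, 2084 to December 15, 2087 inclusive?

170 Saturdays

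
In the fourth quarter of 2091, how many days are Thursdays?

2091-10-01 is a Monday.
From 2091-10-01 to 2091-12-31 is 92 days inclusive.
92 = 7 × 13 + 1, so there are 13 full weeks plus 1 extra day.
Each full week contributes one Thursday: 13 so far.
The 1 extra day is Mon — none qualify.
Total: 13 + 0 = 13.

13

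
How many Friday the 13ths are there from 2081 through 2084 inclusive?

Friday-the-13ths by year:
2081: Jun
2082: Feb, Mar, Nov
2083: Aug
2084: Oct

6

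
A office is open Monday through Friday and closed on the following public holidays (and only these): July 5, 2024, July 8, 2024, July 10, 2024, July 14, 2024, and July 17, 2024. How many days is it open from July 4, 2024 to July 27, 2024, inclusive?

July 4, 2024 is a Thursday.
That's 24 days from start to end, counting both.
24 = 7 × 3 + 3, so there are 3 full weeks plus 3 extra days.
Each full week contributes 5 weekdays (Mon–Fri): 3 × 5 = 15.
The 3 extra days are Thursday, Friday, Saturday — 2 of them qualify.
Total: 15 + 2 = 17.
Holidays: July 5, 2024 (Fri); July 8, 2024 (Mon); July 10, 2024 (Wed); July 14, 2024 (Sun); July 17, 2024 (Wed).
4 of the 5 holidays fall on weekdays; the rest are weekends and were already excluded.
Business days: 17 − 4 = 13.

13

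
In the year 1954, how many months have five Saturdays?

A month has five Saturdays exactly when Saturday falls within its first (length − 28) days.
Jan: 31 days, starts Fri → 5 of Fri, Sat, Sun ✓
Feb: 28 days, starts Mon → 5 of (none)
Mar: 31 days, starts Mon → 5 of Mon, Tue, Wed
Apr: 30 days, starts Thu → 5 of Thu, Fri
May: 31 days, starts Sat → 5 of Sat, Sun, Mon ✓
Jun: 30 days, starts Tue → 5 of Tue, Wed
Jul: 31 days, starts Thu → 5 of Thu, Fri, Sat ✓
Aug: 31 days, starts Sun → 5 of Sun, Mon, Tue
Sep: 30 days, starts Wed → 5 of Wed, Thu
Oct: 31 days, starts Fri → 5 of Fri, Sat, Sun ✓
Nov: 30 days, starts Mon → 5 of Mon, Tue
Dec: 31 days, starts Wed → 5 of Wed, Thu, Fri
Months with five Saturdays: Jan, May, Jul, Oct.

4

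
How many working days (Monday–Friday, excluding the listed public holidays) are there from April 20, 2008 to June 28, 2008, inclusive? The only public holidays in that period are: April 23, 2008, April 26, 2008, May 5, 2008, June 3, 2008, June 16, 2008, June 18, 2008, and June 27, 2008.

April 20, 2008 is a Sunday.
That's 70 days from start to end, counting both.
70 = 7 × 10, so the span is exactly 10 full weeks.
Each full week contributes 5 weekdays (Mon–Fri): 10 × 5 = 50.
Holidays: April 23, 2008 (Wed); April 26, 2008 (Sat); May 5, 2008 (Mon); June 3, 2008 (Tue); June 16, 2008 (Mon); June 18, 2008 (Wed); June 27, 2008 (Fri).
6 of the 7 holidays fall on weekdays; the rest are weekends and were already excluded.
Business days: 50 − 6 = 44.

44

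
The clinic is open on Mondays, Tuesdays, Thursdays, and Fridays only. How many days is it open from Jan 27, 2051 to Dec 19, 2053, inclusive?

605

Jan 27, 2051 is a Friday.
From Jan 27, 2051 to Dec 19, 2053 is 1058 days inclusive.
1058 = 7 × 151 + 1, so there are 151 full weeks plus 1 extra day.
Each full week contributes 4 days from the set (Mon, Tue, Thu, Fri): 151 × 4 = 604.
The 1 extra day is Friday — 1 of them qualifies.
Total: 604 + 1 = 605.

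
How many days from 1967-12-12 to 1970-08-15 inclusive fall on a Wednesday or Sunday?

279

1967-12-12 is a Tuesday.
That's 978 days from start to end, counting both.
978 = 7 × 139 + 5, so there are 139 full weeks plus 5 extra days.
Each full week contributes 2 days from the set (Wed, Sun): 139 × 2 = 278.
The 5 extra days are Tue, Wed, Thu, Fri, Sat — 1 of them qualifies.
Total: 278 + 1 = 279.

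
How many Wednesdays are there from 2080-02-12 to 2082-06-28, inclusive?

124 Wednesdays

2080-02-12 is a Monday.
From 2080-02-12 to 2082-06-28 is 868 days inclusive.
868 = 7 × 124, so the span is exactly 124 full weeks.
Each full week contributes one Wednesday: 124 so far.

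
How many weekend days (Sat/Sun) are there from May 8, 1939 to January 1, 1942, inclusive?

276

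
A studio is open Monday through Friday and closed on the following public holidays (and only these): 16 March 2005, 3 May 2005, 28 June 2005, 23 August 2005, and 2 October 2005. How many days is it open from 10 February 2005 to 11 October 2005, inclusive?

170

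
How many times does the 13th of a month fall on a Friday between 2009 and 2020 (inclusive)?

23

Friday-the-13ths by year:
2009: Feb, Mar, Nov
2010: Aug
2011: May
2012: Jan, Apr, Jul
2013: Sep, Dec
2014: Jun
2015: Feb, Mar, Nov
2016: May
2017: Jan, Oct
2018: Apr, Jul
2019: Sep, Dec
2020: Mar, Nov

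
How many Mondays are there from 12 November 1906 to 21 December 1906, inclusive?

12 November 1906 is a Monday.
That's 40 days from start to end, counting both.
40 = 7 × 5 + 5, so there are 5 full weeks plus 5 extra days.
Each full week contributes one Monday: 5 so far.
The 5 extra days are Mon, Tue, Wed, Thu, Fri — 1 of them qualifies.
Total: 5 + 1 = 6.

6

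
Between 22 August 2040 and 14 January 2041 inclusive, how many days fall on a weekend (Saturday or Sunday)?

42

22 August 2040 is a Wednesday.
The range spans 146 days (inclusive of both endpoints).
146 = 7 × 20 + 6, so there are 20 full weeks plus 6 extra days.
Each full week contributes 2 weekend days (Sat, Sun): 20 × 2 = 40.
The 6 extra days are Wednesday, Thursday, Friday, Saturday, Sunday, Monday — 2 of them qualify.
Total: 40 + 2 = 42.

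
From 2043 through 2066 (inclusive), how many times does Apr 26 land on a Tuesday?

Day of week of April 26 in each year:
2043: Sun, 2044: Tue ✓, 2045: Wed, 2046: Thu, 2047: Fri, 2048: Sun, 2049: Mon, 2050: Tue ✓, 2051: Wed, 2052: Fri, 2053: Sat, 2054: Sun, 2055: Mon, 2056: Wed, 2057: Thu, 2058: Fri, 2059: Sat, 2060: Mon, 2061: Tue ✓, 2062: Wed, 2063: Thu, 2064: Sat, 2065: Sun, 2066: Mon
Tuesdays: 2044, 2050, 2061.

3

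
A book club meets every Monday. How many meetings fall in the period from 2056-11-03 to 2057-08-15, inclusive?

41

2056-11-03 is a Friday.
That's 286 days from start to end, counting both.
286 = 7 × 40 + 6, so there are 40 full weeks plus 6 extra days.
Each full week contributes one Monday: 40 so far.
The 6 extra days are Fri, Sat, Sun, Mon, Tue, Wed — 1 of them qualifies.
Total: 40 + 1 = 41.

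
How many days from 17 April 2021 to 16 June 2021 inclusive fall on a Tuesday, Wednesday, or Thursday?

26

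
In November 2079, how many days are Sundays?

Nov 1, 2079 is a Wednesday.
The range spans 30 days (inclusive of both endpoints).
30 = 7 × 4 + 2, so there are 4 full weeks plus 2 extra days.
Each full week contributes one Sunday: 4 so far.
The 2 extra days are Wed, Thu — none qualify.
Total: 4 + 0 = 4.

4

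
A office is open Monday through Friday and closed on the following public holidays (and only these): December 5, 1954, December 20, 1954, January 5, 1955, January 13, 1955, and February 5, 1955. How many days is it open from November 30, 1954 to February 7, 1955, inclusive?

November 30, 1954 is a Tuesday.
That's 70 days from start to end, counting both.
70 = 7 × 10, so the span is exactly 10 full weeks.
Each full week contributes 5 weekdays (Mon–Fri): 10 × 5 = 50.
Holidays: December 5, 1954 (Sun); December 20, 1954 (Mon); January 5, 1955 (Wed); January 13, 1955 (Thu); February 5, 1955 (Sat).
3 of the 5 holidays fall on weekdays; the rest are weekends and were already excluded.
Business days: 50 − 3 = 47.

47 business days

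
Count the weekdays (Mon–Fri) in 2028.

2028-01-01 is a Saturday.
That's 366 days from start to end, counting both.
366 = 7 × 52 + 2, so there are 52 full weeks plus 2 extra days.
Each full week contributes 5 weekdays (Mon–Fri): 52 × 5 = 260.
The 2 extra days are Saturday, Sunday — none qualify.
Total: 260 + 0 = 260.

260 weekdays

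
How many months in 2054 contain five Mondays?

A month has five Mondays exactly when Monday falls within its first (length − 28) days.
Jan: 31 days, starts Thu → 5 of Thu, Fri, Sat
Feb: 28 days, starts Sun → 5 of (none)
Mar: 31 days, starts Sun → 5 of Sun, Mon, Tue ✓
Apr: 30 days, starts Wed → 5 of Wed, Thu
May: 31 days, starts Fri → 5 of Fri, Sat, Sun
Jun: 30 days, starts Mon → 5 of Mon, Tue ✓
Jul: 31 days, starts Wed → 5 of Wed, Thu, Fri
Aug: 31 days, starts Sat → 5 of Sat, Sun, Mon ✓
Sep: 30 days, starts Tue → 5 of Tue, Wed
Oct: 31 days, starts Thu → 5 of Thu, Fri, Sat
Nov: 30 days, starts Sun → 5 of Sun, Mon ✓
Dec: 31 days, starts Tue → 5 of Tue, Wed, Thu
Months with five Mondays: Mar, Jun, Aug, Nov.

4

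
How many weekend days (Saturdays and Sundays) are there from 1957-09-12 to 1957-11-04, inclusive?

16

1957-09-12 is a Thursday.
The range spans 54 days (inclusive of both endpoints).
54 = 7 × 7 + 5, so there are 7 full weeks plus 5 extra days.
Each full week contributes 2 weekend days (Sat, Sun): 7 × 2 = 14.
The 5 extra days are Thu, Fri, Sat, Sun, Mon — 2 of them qualify.
Total: 14 + 2 = 16.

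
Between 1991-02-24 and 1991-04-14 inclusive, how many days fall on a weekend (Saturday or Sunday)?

1991-02-24 is a Sunday.
That's 50 days from start to end, counting both.
50 = 7 × 7 + 1, so there are 7 full weeks plus 1 extra day.
Each full week contributes 2 weekend days (Sat, Sun): 7 × 2 = 14.
The 1 extra day is Sun — 1 of them qualifies.
Total: 14 + 1 = 15.

15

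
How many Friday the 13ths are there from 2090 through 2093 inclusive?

Friday-the-13ths by year:
2090: Jan, Oct
2091: Apr, Jul
2092: Jun
2093: Feb, Mar, Nov

8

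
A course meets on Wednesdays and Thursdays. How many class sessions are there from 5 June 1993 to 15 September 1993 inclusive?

5 June 1993 is a Saturday.
The range spans 103 days (inclusive of both endpoints).
103 = 7 × 14 + 5, so there are 14 full weeks plus 5 extra days.
Each full week contributes 2 days from the set (Wed, Thu): 14 × 2 = 28.
The 5 extra days are Sat, Sun, Mon, Tue, Wed — 1 of them qualifies.
Total: 28 + 1 = 29.

29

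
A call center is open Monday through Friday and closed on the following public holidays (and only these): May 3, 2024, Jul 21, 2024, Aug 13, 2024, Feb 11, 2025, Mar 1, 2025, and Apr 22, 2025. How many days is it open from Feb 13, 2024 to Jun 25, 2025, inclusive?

353

Feb 13, 2024 is a Tuesday.
That's 499 days from start to end, counting both.
499 = 7 × 71 + 2, so there are 71 full weeks plus 2 extra days.
Each full week contributes 5 weekdays (Mon–Fri): 71 × 5 = 355.
The 2 extra days are Tuesday, Wednesday — 2 of them qualify.
Total: 355 + 2 = 357.
Holidays: May 3, 2024 (Fri); Jul 21, 2024 (Sun); Aug 13, 2024 (Tue); Feb 11, 2025 (Tue); Mar 1, 2025 (Sat); Apr 22, 2025 (Tue).
4 of the 6 holidays fall on weekdays; the rest are weekends and were already excluded.
Business days: 357 − 4 = 353.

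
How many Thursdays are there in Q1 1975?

13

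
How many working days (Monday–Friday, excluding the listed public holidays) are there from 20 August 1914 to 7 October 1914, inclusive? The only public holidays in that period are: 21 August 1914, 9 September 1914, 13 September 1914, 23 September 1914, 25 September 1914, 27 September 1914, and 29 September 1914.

30

20 August 1914 is a Thursday.
That's 49 days from start to end, counting both.
49 = 7 × 7, so the span is exactly 7 full weeks.
Each full week contributes 5 weekdays (Mon–Fri): 7 × 5 = 35.
Total: 35.
Holidays: 21 August 1914 (Fri); 9 September 1914 (Wed); 13 September 1914 (Sun); 23 September 1914 (Wed); 25 September 1914 (Fri); 27 September 1914 (Sun); 29 September 1914 (Tue).
5 of the 7 holidays fall on weekdays; the rest are weekends and were already excluded.
Business days: 35 − 5 = 30.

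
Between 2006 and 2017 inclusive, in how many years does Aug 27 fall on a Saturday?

2

Day of week of August 27 in each year:
2006: Sun, 2007: Mon, 2008: Wed, 2009: Thu, 2010: Fri, 2011: Sat ✓, 2012: Mon, 2013: Tue, 2014: Wed, 2015: Thu, 2016: Sat ✓, 2017: Sun
Saturdays: 2011, 2016.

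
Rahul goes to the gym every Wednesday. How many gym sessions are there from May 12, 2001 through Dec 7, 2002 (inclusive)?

82

May 12, 2001 is a Saturday.
From May 12, 2001 to Dec 7, 2002 is 575 days inclusive.
575 = 7 × 82 + 1, so there are 82 full weeks plus 1 extra day.
Each full week contributes one Wednesday: 82 so far.
The 1 extra day is Saturday — none qualify.
Total: 82 + 0 = 82.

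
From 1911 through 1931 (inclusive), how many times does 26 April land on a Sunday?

Day of week of April 26 in each year:
1911: Wed, 1912: Fri, 1913: Sat, 1914: Sun ✓, 1915: Mon, 1916: Wed, 1917: Thu, 1918: Fri, 1919: Sat, 1920: Mon, 1921: Tue, 1922: Wed, 1923: Thu, 1924: Sat, 1925: Sun ✓, 1926: Mon, 1927: Tue, 1928: Thu, 1929: Fri, 1930: Sat, 1931: Sun ✓
Sundays: 1914, 1925, 1931.

3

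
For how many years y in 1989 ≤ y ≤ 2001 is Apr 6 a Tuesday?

2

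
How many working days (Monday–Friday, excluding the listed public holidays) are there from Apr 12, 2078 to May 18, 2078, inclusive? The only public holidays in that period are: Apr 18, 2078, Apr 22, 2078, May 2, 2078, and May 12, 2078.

23

Apr 12, 2078 is a Tuesday.
That's 37 days from start to end, counting both.
37 = 7 × 5 + 2, so there are 5 full weeks plus 2 extra days.
Each full week contributes 5 weekdays (Mon–Fri): 5 × 5 = 25.
The 2 extra days are Tue, Wed — 2 of them qualify.
Total: 25 + 2 = 27.
Holidays: Apr 18, 2078 (Mon); Apr 22, 2078 (Fri); May 2, 2078 (Mon); May 12, 2078 (Thu).
All 4 holidays fall on weekdays, so subtract 4.
Business days: 27 − 4 = 23.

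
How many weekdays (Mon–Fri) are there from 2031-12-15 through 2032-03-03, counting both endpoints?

58 weekdays

2031-12-15 is a Monday.
The range spans 80 days (inclusive of both endpoints).
80 = 7 × 11 + 3, so there are 11 full weeks plus 3 extra days.
Each full week contributes 5 weekdays (Mon–Fri): 11 × 5 = 55.
The 3 extra days are Monday, Tuesday, Wednesday — 3 of them qualify.
Total: 55 + 3 = 58.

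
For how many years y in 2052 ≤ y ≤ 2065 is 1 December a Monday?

3

Day of week of December 1 in each year:
2052: Sun, 2053: Mon ✓, 2054: Tue, 2055: Wed, 2056: Fri, 2057: Sat, 2058: Sun, 2059: Mon ✓, 2060: Wed, 2061: Thu, 2062: Fri, 2063: Sat, 2064: Mon ✓, 2065: Tue
Mondays: 2053, 2059, 2064.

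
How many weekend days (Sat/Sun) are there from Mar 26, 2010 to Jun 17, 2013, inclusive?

338

Mar 26, 2010 is a Friday.
The range spans 1180 days (inclusive of both endpoints).
1180 = 7 × 168 + 4, so there are 168 full weeks plus 4 extra days.
Each full week contributes 2 weekend days (Sat, Sun): 168 × 2 = 336.
The 4 extra days are Fri, Sat, Sun, Mon — 2 of them qualify.
Total: 336 + 2 = 338.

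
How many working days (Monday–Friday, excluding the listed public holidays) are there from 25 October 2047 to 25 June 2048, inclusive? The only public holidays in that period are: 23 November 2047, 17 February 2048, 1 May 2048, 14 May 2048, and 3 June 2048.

25 October 2047 is a Friday.
That's 245 days from start to end, counting both.
245 = 7 × 35, so the span is exactly 35 full weeks.
Each full week contributes 5 weekdays (Mon–Fri): 35 × 5 = 175.
Holidays: 23 November 2047 (Sat); 17 February 2048 (Mon); 1 May 2048 (Fri); 14 May 2048 (Thu); 3 June 2048 (Wed).
4 of the 5 holidays fall on weekdays; the rest are weekends and were already excluded.
Business days: 175 − 4 = 171.

171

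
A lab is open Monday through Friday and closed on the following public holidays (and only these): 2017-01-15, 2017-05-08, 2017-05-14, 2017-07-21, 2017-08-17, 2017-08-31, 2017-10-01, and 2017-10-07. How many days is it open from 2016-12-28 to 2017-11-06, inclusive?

220 working days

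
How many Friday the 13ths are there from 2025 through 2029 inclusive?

8

Friday-the-13ths by year:
2025: Jun
2026: Feb, Mar, Nov
2027: Aug
2028: Oct
2029: Apr, Jul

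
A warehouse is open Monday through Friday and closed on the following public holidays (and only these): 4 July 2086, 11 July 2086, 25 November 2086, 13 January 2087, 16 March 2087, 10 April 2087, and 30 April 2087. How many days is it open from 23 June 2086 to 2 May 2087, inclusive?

219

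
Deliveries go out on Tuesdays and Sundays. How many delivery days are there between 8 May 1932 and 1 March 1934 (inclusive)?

190

8 May 1932 is a Sunday.
From 8 May 1932 to 1 March 1934 is 663 days inclusive.
663 = 7 × 94 + 5, so there are 94 full weeks plus 5 extra days.
Each full week contributes 2 days from the set (Tue, Sun): 94 × 2 = 188.
The 5 extra days are Sun, Mon, Tue, Wed, Thu — 2 of them qualify.
Total: 188 + 2 = 190.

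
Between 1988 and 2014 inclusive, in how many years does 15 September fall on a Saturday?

4

Day of week of September 15 in each year:
1988: Thu, 1989: Fri, 1990: Sat ✓, 1991: Sun, 1992: Tue, 1993: Wed, 1994: Thu, 1995: Fri, 1996: Sun, 1997: Mon, 1998: Tue, 1999: Wed, 2000: Fri, 2001: Sat ✓, 2002: Sun, 2003: Mon, 2004: Wed, 2005: Thu, 2006: Fri, 2007: Sat ✓, 2008: Mon, 2009: Tue, 2010: Wed, 2011: Thu, 2012: Sat ✓, 2013: Sun, 2014: Mon
Saturdays: 1990, 2001, 2007, 2012.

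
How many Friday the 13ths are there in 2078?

1

The 13th falls on a Friday when the month's 13th has weekday Fri.
Jan 13 is Thu; Feb 13 is Sun; Mar 13 is Sun; Apr 13 is Wed; May 13 is Fri ✓; Jun 13 is Mon; Jul 13 is Wed; Aug 13 is Sat; Sep 13 is Tue; Oct 13 is Thu; Nov 13 is Sun; Dec 13 is Tue.
Friday the 13ths: May.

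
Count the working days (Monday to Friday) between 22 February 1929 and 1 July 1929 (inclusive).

92

22 February 1929 is a Friday.
The range spans 130 days (inclusive of both endpoints).
130 = 7 × 18 + 4, so there are 18 full weeks plus 4 extra days.
Each full week contributes 5 weekdays (Mon–Fri): 18 × 5 = 90.
The 4 extra days are Friday, Saturday, Sunday, Monday — 2 of them qualify.
Total: 90 + 2 = 92.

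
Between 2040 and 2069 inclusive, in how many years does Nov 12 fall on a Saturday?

4

Day of week of November 12 in each year:
2040: Mon, 2041: Tue, 2042: Wed, 2043: Thu, 2044: Sat ✓, 2045: Sun, 2046: Mon, 2047: Tue, 2048: Thu, 2049: Fri, 2050: Sat ✓, 2051: Sun, 2052: Tue, 2053: Wed, 2054: Thu, 2055: Fri, 2056: Sun, 2057: Mon, 2058: Tue, 2059: Wed, 2060: Fri, 2061: Sat ✓, 2062: Sun, 2063: Mon, 2064: Wed, 2065: Thu, 2066: Fri, 2067: Sat ✓, 2068: Mon, 2069: Tue
Saturdays: 2044, 2050, 2061, 2067.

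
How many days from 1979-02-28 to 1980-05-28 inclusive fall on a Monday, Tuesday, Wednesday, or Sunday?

261

1979-02-28 is a Wednesday.
From 1979-02-28 to 1980-05-28 is 456 days inclusive.
456 = 7 × 65 + 1, so there are 65 full weeks plus 1 extra day.
Each full week contributes 4 days from the set (Mon, Tue, Wed, Sun): 65 × 4 = 260.
The 1 extra day is Wednesday — 1 of them qualifies.
Total: 260 + 1 = 261.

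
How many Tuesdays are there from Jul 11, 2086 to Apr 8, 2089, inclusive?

Jul 11, 2086 is a Thursday.
The range spans 1003 days (inclusive of both endpoints).
1003 = 7 × 143 + 2, so there are 143 full weeks plus 2 extra days.
Each full week contributes one Tuesday: 143 so far.
The 2 extra days are Thursday, Friday — none qualify.
Total: 143 + 0 = 143.

143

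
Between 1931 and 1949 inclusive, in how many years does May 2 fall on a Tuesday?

3

Day of week of May 2 in each year:
1931: Sat, 1932: Mon, 1933: Tue ✓, 1934: Wed, 1935: Thu, 1936: Sat, 1937: Sun, 1938: Mon, 1939: Tue ✓, 1940: Thu, 1941: Fri, 1942: Sat, 1943: Sun, 1944: Tue ✓, 1945: Wed, 1946: Thu, 1947: Fri, 1948: Sun, 1949: Mon
Tuesdays: 1933, 1939, 1944.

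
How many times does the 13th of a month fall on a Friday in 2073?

2

The 13th falls on a Friday when the month's 13th has weekday Fri.
Jan 13 is Fri ✓; Feb 13 is Mon; Mar 13 is Mon; Apr 13 is Thu; May 13 is Sat; Jun 13 is Tue; Jul 13 is Thu; Aug 13 is Sun; Sep 13 is Wed; Oct 13 is Fri ✓; Nov 13 is Mon; Dec 13 is Wed.
Friday the 13ths: Jan, Oct.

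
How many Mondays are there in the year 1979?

1 January 1979 is a Monday.
The range spans 365 days (inclusive of both endpoints).
365 = 7 × 52 + 1, so there are 52 full weeks plus 1 extra day.
Each full week contributes one Monday: 52 so far.
The 1 extra day is Monday — 1 of them qualifies.
Total: 52 + 1 = 53.

53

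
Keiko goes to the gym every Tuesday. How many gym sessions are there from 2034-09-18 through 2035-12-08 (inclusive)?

2034-09-18 is a Monday.
The range spans 447 days (inclusive of both endpoints).
447 = 7 × 63 + 6, so there are 63 full weeks plus 6 extra days.
Each full week contributes one Tuesday: 63 so far.
The 6 extra days are Monday, Tuesday, Wednesday, Thursday, Friday, Saturday — 1 of them qualifies.
Total: 63 + 1 = 64.

64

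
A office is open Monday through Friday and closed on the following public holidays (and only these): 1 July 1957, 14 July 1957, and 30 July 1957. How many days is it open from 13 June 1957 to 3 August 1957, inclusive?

13 June 1957 is a Thursday.
The range spans 52 days (inclusive of both endpoints).
52 = 7 × 7 + 3, so there are 7 full weeks plus 3 extra days.
Each full week contributes 5 weekdays (Mon–Fri): 7 × 5 = 35.
The 3 extra days are Thursday, Friday, Saturday — 2 of them qualify.
Total: 35 + 2 = 37.
Holidays: 1 July 1957 (Mon); 14 July 1957 (Sun); 30 July 1957 (Tue).
2 of the 3 holidays fall on weekdays; the rest are weekends and were already excluded.
Business days: 37 − 2 = 35.

35 business days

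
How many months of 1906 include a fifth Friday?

A month has five Fridays exactly when Friday falls within its first (length − 28) days.
Jan: 31 days, starts Mon → 5 of Mon, Tue, Wed
Feb: 28 days, starts Thu → 5 of (none)
Mar: 31 days, starts Thu → 5 of Thu, Fri, Sat ✓
Apr: 30 days, starts Sun → 5 of Sun, Mon
May: 31 days, starts Tue → 5 of Tue, Wed, Thu
Jun: 30 days, starts Fri → 5 of Fri, Sat ✓
Jul: 31 days, starts Sun → 5 of Sun, Mon, Tue
Aug: 31 days, starts Wed → 5 of Wed, Thu, Fri ✓
Sep: 30 days, starts Sat → 5 of Sat, Sun
Oct: 31 days, starts Mon → 5 of Mon, Tue, Wed
Nov: 30 days, starts Thu → 5 of Thu, Fri ✓
Dec: 31 days, starts Sat → 5 of Sat, Sun, Mon
Months with five Fridays: Mar, Jun, Aug, Nov.

4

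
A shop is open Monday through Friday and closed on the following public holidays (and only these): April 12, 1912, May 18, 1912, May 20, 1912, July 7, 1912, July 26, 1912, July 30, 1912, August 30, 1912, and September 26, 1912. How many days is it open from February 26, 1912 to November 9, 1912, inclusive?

179

February 26, 1912 is a Monday.
From February 26, 1912 to November 9, 1912 is 258 days inclusive.
258 = 7 × 36 + 6, so there are 36 full weeks plus 6 extra days.
Each full week contributes 5 weekdays (Mon–Fri): 36 × 5 = 180.
The 6 extra days are Monday, Tuesday, Wednesday, Thursday, Friday, Saturday — 5 of them qualify.
Total: 180 + 5 = 185.
Holidays: April 12, 1912 (Fri); May 18, 1912 (Sat); May 20, 1912 (Mon); July 7, 1912 (Sun); July 26, 1912 (Fri); July 30, 1912 (Tue); August 30, 1912 (Fri); September 26, 1912 (Thu).
6 of the 8 holidays fall on weekdays; the rest are weekends and were already excluded.
Business days: 185 − 6 = 179.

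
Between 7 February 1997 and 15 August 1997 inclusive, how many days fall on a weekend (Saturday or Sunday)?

7 February 1997 is a Friday.
From 7 February 1997 to 15 August 1997 is 190 days inclusive.
190 = 7 × 27 + 1, so there are 27 full weeks plus 1 extra day.
Each full week contributes 2 weekend days (Sat, Sun): 27 × 2 = 54.
The 1 extra day is Friday — none qualify.
Total: 54 + 0 = 54.

54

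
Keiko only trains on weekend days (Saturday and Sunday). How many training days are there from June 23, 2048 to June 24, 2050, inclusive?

208

June 23, 2048 is a Tuesday.
The range spans 732 days (inclusive of both endpoints).
732 = 7 × 104 + 4, so there are 104 full weeks plus 4 extra days.
Each full week contributes 2 weekend days (Sat, Sun): 104 × 2 = 208.
The 4 extra days are Tuesday, Wednesday, Thursday, Friday — none qualify.
Total: 208 + 0 = 208.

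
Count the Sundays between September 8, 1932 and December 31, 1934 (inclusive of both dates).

September 8, 1932 is a Thursday.
That's 845 days from start to end, counting both.
845 = 7 × 120 + 5, so there are 120 full weeks plus 5 extra days.
Each full week contributes one Sunday: 120 so far.
The 5 extra days are Thu, Fri, Sat, Sun, Mon — 1 of them qualifies.
Total: 120 + 1 = 121.

121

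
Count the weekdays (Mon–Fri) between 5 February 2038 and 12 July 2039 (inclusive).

5 February 2038 is a Friday.
That's 523 days from start to end, counting both.
523 = 7 × 74 + 5, so there are 74 full weeks plus 5 extra days.
Each full week contributes 5 weekdays (Mon–Fri): 74 × 5 = 370.
The 5 extra days are Fri, Sat, Sun, Mon, Tue — 3 of them qualify.
Total: 370 + 3 = 373.

373 weekdays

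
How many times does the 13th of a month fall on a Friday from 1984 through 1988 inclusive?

10

Friday-the-13ths by year:
1984: Jan, Apr, Jul
1985: Sep, Dec
1986: Jun
1987: Feb, Mar, Nov
1988: May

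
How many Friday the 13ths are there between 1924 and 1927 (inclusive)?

6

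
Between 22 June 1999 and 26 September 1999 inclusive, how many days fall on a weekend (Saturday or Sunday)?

28

22 June 1999 is a Tuesday.
The range spans 97 days (inclusive of both endpoints).
97 = 7 × 13 + 6, so there are 13 full weeks plus 6 extra days.
Each full week contributes 2 weekend days (Sat, Sun): 13 × 2 = 26.
The 6 extra days are Tuesday, Wednesday, Thursday, Friday, Saturday, Sunday — 2 of them qualify.
Total: 26 + 2 = 28.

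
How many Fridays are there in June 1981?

4

Jun 1, 1981 is a Monday.
From Jun 1, 1981 to Jun 30, 1981 is 30 days inclusive.
30 = 7 × 4 + 2, so there are 4 full weeks plus 2 extra days.
Each full week contributes one Friday: 4 so far.
The 2 extra days are Mon, Tue — none qualify.
Total: 4 + 0 = 4.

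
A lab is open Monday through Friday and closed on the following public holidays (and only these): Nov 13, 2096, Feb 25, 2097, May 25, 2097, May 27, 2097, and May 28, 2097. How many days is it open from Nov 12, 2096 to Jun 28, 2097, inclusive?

161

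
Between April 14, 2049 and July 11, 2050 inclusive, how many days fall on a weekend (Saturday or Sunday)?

April 14, 2049 is a Wednesday.
From April 14, 2049 to July 11, 2050 is 454 days inclusive.
454 = 7 × 64 + 6, so there are 64 full weeks plus 6 extra days.
Each full week contributes 2 weekend days (Sat, Sun): 64 × 2 = 128.
The 6 extra days are Wed, Thu, Fri, Sat, Sun, Mon — 2 of them qualify.
Total: 128 + 2 = 130.

130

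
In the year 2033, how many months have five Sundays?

4

A month has five Sundays exactly when Sunday falls within its first (length − 28) days.
Jan: 31 days, starts Sat → 5 of Sat, Sun, Mon ✓
Feb: 28 days, starts Tue → 5 of (none)
Mar: 31 days, starts Tue → 5 of Tue, Wed, Thu
Apr: 30 days, starts Fri → 5 of Fri, Sat
May: 31 days, starts Sun → 5 of Sun, Mon, Tue ✓
Jun: 30 days, starts Wed → 5 of Wed, Thu
Jul: 31 days, starts Fri → 5 of Fri, Sat, Sun ✓
Aug: 31 days, starts Mon → 5 of Mon, Tue, Wed
Sep: 30 days, starts Thu → 5 of Thu, Fri
Oct: 31 days, starts Sat → 5 of Sat, Sun, Mon ✓
Nov: 30 days, starts Tue → 5 of Tue, Wed
Dec: 31 days, starts Thu → 5 of Thu, Fri, Sat
Months with five Sundays: Jan, May, Jul, Oct.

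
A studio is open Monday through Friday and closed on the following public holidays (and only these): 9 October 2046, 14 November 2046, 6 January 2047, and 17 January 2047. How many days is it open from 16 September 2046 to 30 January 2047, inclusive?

16 September 2046 is a Sunday.
That's 137 days from start to end, counting both.
137 = 7 × 19 + 4, so there are 19 full weeks plus 4 extra days.
Each full week contributes 5 weekdays (Mon–Fri): 19 × 5 = 95.
The 4 extra days are Sun, Mon, Tue, Wed — 3 of them qualify.
Total: 95 + 3 = 98.
Holidays: 9 October 2046 (Tue); 14 November 2046 (Wed); 6 January 2047 (Sun); 17 January 2047 (Thu).
3 of the 4 holidays fall on weekdays; the rest are weekends and were already excluded.
Business days: 98 − 3 = 95.

95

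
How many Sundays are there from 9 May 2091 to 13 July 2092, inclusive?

62 Sundays

9 May 2091 is a Wednesday.
That's 432 days from start to end, counting both.
432 = 7 × 61 + 5, so there are 61 full weeks plus 5 extra days.
Each full week contributes one Sunday: 61 so far.
The 5 extra days are Wednesday, Thursday, Friday, Saturday, Sunday — 1 of them qualifies.
Total: 61 + 1 = 62.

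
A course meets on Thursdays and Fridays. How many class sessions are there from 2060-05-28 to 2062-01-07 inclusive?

169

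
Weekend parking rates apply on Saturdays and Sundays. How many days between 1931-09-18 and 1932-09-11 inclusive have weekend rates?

104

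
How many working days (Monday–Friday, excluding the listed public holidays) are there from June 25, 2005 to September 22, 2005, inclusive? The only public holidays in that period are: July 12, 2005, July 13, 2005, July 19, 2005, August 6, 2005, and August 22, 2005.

June 25, 2005 is a Saturday.
The range spans 90 days (inclusive of both endpoints).
90 = 7 × 12 + 6, so there are 12 full weeks plus 6 extra days.
Each full week contributes 5 weekdays (Mon–Fri): 12 × 5 = 60.
The 6 extra days are Saturday, Sunday, Monday, Tuesday, Wednesday, Thursday — 4 of them qualify.
Total: 60 + 4 = 64.
Holidays: July 12, 2005 (Tue); July 13, 2005 (Wed); July 19, 2005 (Tue); August 6, 2005 (Sat); August 22, 2005 (Mon).
4 of the 5 holidays fall on weekdays; the rest are weekends and were already excluded.
Business days: 64 − 4 = 60.

60 working days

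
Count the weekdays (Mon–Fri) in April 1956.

21

1956-04-01 is a Sunday.
From 1956-04-01 to 1956-04-30 is 30 days inclusive.
30 = 7 × 4 + 2, so there are 4 full weeks plus 2 extra days.
Each full week contributes 5 weekdays (Mon–Fri): 4 × 5 = 20.
The 2 extra days are Sun, Mon — 1 of them qualifies.
Total: 20 + 1 = 21.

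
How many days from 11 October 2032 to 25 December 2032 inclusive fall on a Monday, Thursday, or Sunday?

11 October 2032 is a Monday.
That's 76 days from start to end, counting both.
76 = 7 × 10 + 6, so there are 10 full weeks plus 6 extra days.
Each full week contributes 3 days from the set (Mon, Thu, Sun): 10 × 3 = 30.
The 6 extra days are Monday, Tuesday, Wednesday, Thursday, Friday, Saturday — 2 of them qualify.
Total: 30 + 2 = 32.

32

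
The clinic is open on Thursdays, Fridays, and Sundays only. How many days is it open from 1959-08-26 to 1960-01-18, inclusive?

63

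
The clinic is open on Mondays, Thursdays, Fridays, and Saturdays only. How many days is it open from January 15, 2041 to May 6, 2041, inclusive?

64

January 15, 2041 is a Tuesday.
That's 112 days from start to end, counting both.
112 = 7 × 16, so the span is exactly 16 full weeks.
Each full week contributes 4 days from the set (Mon, Thu, Fri, Sat): 16 × 4 = 64.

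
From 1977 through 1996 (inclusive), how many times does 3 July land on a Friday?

3

Day of week of July 3 in each year:
1977: Sun, 1978: Mon, 1979: Tue, 1980: Thu, 1981: Fri ✓, 1982: Sat, 1983: Sun, 1984: Tue, 1985: Wed, 1986: Thu, 1987: Fri ✓, 1988: Sun, 1989: Mon, 1990: Tue, 1991: Wed, 1992: Fri ✓, 1993: Sat, 1994: Sun, 1995: Mon, 1996: Wed
Fridays: 1981, 1987, 1992.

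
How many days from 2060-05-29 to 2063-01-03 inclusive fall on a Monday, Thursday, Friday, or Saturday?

542

2060-05-29 is a Saturday.
From 2060-05-29 to 2063-01-03 is 950 days inclusive.
950 = 7 × 135 + 5, so there are 135 full weeks plus 5 extra days.
Each full week contributes 4 days from the set (Mon, Thu, Fri, Sat): 135 × 4 = 540.
The 5 extra days are Saturday, Sunday, Monday, Tuesday, Wednesday — 2 of them qualify.
Total: 540 + 2 = 542.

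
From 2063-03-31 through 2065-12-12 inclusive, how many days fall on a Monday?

141

2063-03-31 is a Saturday.
The range spans 988 days (inclusive of both endpoints).
988 = 7 × 141 + 1, so there are 141 full weeks plus 1 extra day.
Each full week contributes one Monday: 141 so far.
The 1 extra day is Saturday — none qualify.
Total: 141 + 0 = 141.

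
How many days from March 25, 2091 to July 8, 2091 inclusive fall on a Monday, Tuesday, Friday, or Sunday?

61

March 25, 2091 is a Sunday.
The range spans 106 days (inclusive of both endpoints).
106 = 7 × 15 + 1, so there are 15 full weeks plus 1 extra day.
Each full week contributes 4 days from the set (Mon, Tue, Fri, Sun): 15 × 4 = 60.
The 1 extra day is Sunday — 1 of them qualifies.
Total: 60 + 1 = 61.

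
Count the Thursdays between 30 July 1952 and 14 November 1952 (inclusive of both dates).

16 Thursdays

30 July 1952 is a Wednesday.
From 30 July 1952 to 14 November 1952 is 108 days inclusive.
108 = 7 × 15 + 3, so there are 15 full weeks plus 3 extra days.
Each full week contributes one Thursday: 15 so far.
The 3 extra days are Wed, Thu, Fri — 1 of them qualifies.
Total: 15 + 1 = 16.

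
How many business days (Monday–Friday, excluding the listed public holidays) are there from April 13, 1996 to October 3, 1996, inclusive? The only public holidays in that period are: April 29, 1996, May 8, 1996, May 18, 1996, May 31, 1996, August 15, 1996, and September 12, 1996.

April 13, 1996 is a Saturday.
From April 13, 1996 to October 3, 1996 is 174 days inclusive.
174 = 7 × 24 + 6, so there are 24 full weeks plus 6 extra days.
Each full week contributes 5 weekdays (Mon–Fri): 24 × 5 = 120.
The 6 extra days are Sat, Sun, Mon, Tue, Wed, Thu — 4 of them qualify.
Total: 120 + 4 = 124.
Holidays: April 29, 1996 (Mon); May 8, 1996 (Wed); May 18, 1996 (Sat); May 31, 1996 (Fri); August 15, 1996 (Thu); September 12, 1996 (Thu).
5 of the 6 holidays fall on weekdays; the rest are weekends and were already excluded.
Business days: 124 − 5 = 119.

119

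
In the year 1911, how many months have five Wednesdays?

4

A month has five Wednesdays exactly when Wednesday falls within its first (length − 28) days.
Jan: 31 days, starts Sun → 5 of Sun, Mon, Tue
Feb: 28 days, starts Wed → 5 of (none)
Mar: 31 days, starts Wed → 5 of Wed, Thu, Fri ✓
Apr: 30 days, starts Sat → 5 of Sat, Sun
May: 31 days, starts Mon → 5 of Mon, Tue, Wed ✓
Jun: 30 days, starts Thu → 5 of Thu, Fri
Jul: 31 days, starts Sat → 5 of Sat, Sun, Mon
Aug: 31 days, starts Tue → 5 of Tue, Wed, Thu ✓
Sep: 30 days, starts Fri → 5 of Fri, Sat
Oct: 31 days, starts Sun → 5 of Sun, Mon, Tue
Nov: 30 days, starts Wed → 5 of Wed, Thu ✓
Dec: 31 days, starts Fri → 5 of Fri, Sat, Sun
Months with five Wednesdays: Mar, May, Aug, Nov.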